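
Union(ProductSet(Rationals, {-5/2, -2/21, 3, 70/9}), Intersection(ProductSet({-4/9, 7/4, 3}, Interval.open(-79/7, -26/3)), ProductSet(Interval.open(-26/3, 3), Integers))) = Union(ProductSet({-4/9, 7/4}, Range(-11, -8, 1)), ProductSet(Rationals, {-5/2, -2/21, 3, 70/9}))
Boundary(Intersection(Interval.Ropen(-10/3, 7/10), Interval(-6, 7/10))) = {-10/3, 7/10}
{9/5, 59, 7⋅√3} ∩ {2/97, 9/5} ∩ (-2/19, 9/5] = {9/5}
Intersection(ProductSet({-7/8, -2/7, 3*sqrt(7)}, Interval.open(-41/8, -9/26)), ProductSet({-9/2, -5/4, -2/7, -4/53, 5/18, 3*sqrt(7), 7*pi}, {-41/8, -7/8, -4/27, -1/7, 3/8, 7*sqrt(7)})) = ProductSet({-2/7, 3*sqrt(7)}, {-7/8})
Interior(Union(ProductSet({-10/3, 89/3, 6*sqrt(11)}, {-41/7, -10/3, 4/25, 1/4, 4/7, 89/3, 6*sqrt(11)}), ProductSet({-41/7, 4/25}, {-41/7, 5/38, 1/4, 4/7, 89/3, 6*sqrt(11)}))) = EmptySet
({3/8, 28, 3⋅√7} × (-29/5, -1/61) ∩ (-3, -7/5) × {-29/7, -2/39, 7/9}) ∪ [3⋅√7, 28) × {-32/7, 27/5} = [3⋅√7, 28) × {-32/7, 27/5}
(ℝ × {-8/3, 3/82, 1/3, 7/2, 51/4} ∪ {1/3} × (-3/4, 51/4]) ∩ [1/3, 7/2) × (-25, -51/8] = ∅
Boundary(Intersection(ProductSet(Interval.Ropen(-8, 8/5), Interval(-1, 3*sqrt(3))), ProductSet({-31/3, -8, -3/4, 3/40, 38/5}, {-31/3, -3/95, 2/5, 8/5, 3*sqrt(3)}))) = ProductSet({-8, -3/4, 3/40}, {-3/95, 2/5, 8/5, 3*sqrt(3)})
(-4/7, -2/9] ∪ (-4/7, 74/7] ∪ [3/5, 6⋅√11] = (-4/7, 6⋅√11]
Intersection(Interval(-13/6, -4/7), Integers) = Range(-2, 0, 1)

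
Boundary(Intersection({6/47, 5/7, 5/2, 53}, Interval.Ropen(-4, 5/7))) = {6/47}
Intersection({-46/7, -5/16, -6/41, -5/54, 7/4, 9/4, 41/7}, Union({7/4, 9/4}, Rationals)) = {-46/7, -5/16, -6/41, -5/54, 7/4, 9/4, 41/7}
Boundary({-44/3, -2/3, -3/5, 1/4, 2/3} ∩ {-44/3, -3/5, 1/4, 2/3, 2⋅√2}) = {-44/3, -3/5, 1/4, 2/3}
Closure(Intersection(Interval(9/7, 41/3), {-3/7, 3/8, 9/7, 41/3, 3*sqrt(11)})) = {9/7, 41/3, 3*sqrt(11)}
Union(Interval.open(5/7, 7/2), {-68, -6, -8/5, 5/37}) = Union({-68, -6, -8/5, 5/37}, Interval.open(5/7, 7/2))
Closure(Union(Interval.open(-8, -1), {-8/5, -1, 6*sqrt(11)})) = Union({6*sqrt(11)}, Interval(-8, -1))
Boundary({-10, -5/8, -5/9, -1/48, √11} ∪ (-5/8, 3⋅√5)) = {-10, -5/8, 3⋅√5}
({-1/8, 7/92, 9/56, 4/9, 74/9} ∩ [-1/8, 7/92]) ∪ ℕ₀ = {-1/8, 7/92} ∪ ℕ₀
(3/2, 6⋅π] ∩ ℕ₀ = {2, 3, …, 18}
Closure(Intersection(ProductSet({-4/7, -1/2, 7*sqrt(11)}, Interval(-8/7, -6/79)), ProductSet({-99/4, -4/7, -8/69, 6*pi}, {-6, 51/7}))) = EmptySet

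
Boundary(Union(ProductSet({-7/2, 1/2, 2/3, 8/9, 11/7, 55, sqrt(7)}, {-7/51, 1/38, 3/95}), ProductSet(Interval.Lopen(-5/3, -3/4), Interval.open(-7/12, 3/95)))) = Union(ProductSet({-5/3, -3/4}, Interval(-7/12, 3/95)), ProductSet({-7/2, 1/2, 2/3, 8/9, 11/7, 55, sqrt(7)}, {-7/51, 1/38, 3/95}), ProductSet(Interval(-5/3, -3/4), {-7/12, 3/95}))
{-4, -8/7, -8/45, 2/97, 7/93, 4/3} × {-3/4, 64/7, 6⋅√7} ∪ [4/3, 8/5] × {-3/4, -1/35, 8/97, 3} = ([4/3, 8/5] × {-3/4, -1/35, 8/97, 3}) ∪ ({-4, -8/7, -8/45, 2/97, 7/93, 4/3} × {-3/4, 64/7, 6⋅√7})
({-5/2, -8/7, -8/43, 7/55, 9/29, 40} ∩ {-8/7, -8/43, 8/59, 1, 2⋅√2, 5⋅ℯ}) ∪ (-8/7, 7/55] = [-8/7, 7/55]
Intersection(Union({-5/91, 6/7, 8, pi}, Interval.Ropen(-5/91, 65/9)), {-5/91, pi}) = {-5/91, pi}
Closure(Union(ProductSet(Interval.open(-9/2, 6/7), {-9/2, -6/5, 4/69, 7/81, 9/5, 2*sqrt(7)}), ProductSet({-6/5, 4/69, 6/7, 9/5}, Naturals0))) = Union(ProductSet({-6/5, 4/69, 6/7, 9/5}, Naturals0), ProductSet(Interval(-9/2, 6/7), {-9/2, -6/5, 4/69, 7/81, 9/5, 2*sqrt(7)}))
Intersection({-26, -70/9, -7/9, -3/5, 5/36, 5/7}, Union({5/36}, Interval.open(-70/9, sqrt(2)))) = {-7/9, -3/5, 5/36, 5/7}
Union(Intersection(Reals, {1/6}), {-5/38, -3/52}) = {-5/38, -3/52, 1/6}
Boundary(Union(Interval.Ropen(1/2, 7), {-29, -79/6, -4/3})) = {-29, -79/6, -4/3, 1/2, 7}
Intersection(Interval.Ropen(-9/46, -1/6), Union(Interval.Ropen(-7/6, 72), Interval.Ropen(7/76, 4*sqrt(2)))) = Interval.Ropen(-9/46, -1/6)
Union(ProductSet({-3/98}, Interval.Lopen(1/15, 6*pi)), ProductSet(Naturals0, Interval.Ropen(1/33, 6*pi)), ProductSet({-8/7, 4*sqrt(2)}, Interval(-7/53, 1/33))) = Union(ProductSet({-3/98}, Interval.Lopen(1/15, 6*pi)), ProductSet({-8/7, 4*sqrt(2)}, Interval(-7/53, 1/33)), ProductSet(Naturals0, Interval.Ropen(1/33, 6*pi)))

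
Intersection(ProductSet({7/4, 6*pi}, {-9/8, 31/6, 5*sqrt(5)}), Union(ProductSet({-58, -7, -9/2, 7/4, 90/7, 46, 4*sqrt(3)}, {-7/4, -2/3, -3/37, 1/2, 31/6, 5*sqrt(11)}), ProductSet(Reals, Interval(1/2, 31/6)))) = ProductSet({7/4, 6*pi}, {31/6})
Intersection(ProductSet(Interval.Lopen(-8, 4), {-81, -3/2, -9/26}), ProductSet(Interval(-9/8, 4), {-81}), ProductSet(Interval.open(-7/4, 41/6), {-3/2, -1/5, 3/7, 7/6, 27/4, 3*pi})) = EmptySet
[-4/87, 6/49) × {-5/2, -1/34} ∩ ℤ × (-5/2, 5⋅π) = {0} × {-1/34}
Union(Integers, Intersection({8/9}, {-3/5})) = Integers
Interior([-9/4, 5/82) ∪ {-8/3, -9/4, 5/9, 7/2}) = (-9/4, 5/82)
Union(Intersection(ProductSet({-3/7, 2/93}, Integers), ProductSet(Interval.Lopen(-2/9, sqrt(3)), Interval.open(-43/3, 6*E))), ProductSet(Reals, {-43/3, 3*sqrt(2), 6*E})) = Union(ProductSet({2/93}, Range(-14, 17, 1)), ProductSet(Reals, {-43/3, 3*sqrt(2), 6*E}))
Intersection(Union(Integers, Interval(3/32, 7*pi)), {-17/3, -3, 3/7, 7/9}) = {-3, 3/7, 7/9}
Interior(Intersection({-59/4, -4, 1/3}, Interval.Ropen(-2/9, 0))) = EmptySet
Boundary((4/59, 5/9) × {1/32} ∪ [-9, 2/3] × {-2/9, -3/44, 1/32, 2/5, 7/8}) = [-9, 2/3] × {-2/9, -3/44, 1/32, 2/5, 7/8}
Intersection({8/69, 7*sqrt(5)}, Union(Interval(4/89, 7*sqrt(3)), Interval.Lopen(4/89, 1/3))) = {8/69}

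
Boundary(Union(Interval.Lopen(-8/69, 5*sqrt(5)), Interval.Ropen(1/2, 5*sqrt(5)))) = {-8/69, 5*sqrt(5)}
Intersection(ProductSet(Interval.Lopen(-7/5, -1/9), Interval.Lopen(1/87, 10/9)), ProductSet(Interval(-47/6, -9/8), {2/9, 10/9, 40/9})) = ProductSet(Interval.Lopen(-7/5, -9/8), {2/9, 10/9})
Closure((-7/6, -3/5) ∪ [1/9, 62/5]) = [-7/6, -3/5] ∪ [1/9, 62/5]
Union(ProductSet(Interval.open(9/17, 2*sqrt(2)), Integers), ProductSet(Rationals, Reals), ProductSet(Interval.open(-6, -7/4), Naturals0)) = Union(ProductSet(Interval.open(-6, -7/4), Naturals0), ProductSet(Interval.open(9/17, 2*sqrt(2)), Integers), ProductSet(Rationals, Reals))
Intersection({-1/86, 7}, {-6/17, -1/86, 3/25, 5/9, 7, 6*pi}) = {-1/86, 7}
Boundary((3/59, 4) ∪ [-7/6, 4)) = {-7/6, 4}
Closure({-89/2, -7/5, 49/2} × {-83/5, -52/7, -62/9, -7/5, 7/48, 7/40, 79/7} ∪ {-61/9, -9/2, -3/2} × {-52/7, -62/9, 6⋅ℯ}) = ({-61/9, -9/2, -3/2} × {-52/7, -62/9, 6⋅ℯ}) ∪ ({-89/2, -7/5, 49/2} × {-83/5, -52/7, -62/9, -7/5, 7/48, 7/40, 79/7})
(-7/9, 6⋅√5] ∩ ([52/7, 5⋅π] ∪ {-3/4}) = {-3/4} ∪ [52/7, 6⋅√5]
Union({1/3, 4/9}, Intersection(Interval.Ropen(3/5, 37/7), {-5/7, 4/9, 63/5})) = {1/3, 4/9}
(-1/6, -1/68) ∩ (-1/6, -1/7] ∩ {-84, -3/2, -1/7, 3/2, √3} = {-1/7}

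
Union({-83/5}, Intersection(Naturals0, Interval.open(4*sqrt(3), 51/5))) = Union({-83/5}, Range(7, 11, 1))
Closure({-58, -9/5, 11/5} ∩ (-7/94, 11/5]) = {11/5}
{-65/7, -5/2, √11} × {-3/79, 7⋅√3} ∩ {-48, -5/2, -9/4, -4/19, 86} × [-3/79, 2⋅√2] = {-5/2} × {-3/79}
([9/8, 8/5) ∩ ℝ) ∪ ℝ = (-∞, ∞)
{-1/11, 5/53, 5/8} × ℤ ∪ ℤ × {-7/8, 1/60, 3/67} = ({-1/11, 5/53, 5/8} × ℤ) ∪ (ℤ × {-7/8, 1/60, 3/67})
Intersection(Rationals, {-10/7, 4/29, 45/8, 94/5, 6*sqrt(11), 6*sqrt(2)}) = {-10/7, 4/29, 45/8, 94/5}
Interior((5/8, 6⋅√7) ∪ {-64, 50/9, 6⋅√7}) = (5/8, 6⋅√7)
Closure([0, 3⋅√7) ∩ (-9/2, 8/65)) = [0, 8/65]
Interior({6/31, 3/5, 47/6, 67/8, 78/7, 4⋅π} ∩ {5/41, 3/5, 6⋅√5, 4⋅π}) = ∅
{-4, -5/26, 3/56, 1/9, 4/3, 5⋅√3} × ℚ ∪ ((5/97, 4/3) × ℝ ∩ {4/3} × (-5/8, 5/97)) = {-4, -5/26, 3/56, 1/9, 4/3, 5⋅√3} × ℚ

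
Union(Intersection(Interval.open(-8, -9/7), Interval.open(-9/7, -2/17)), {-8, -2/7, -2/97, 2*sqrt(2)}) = {-8, -2/7, -2/97, 2*sqrt(2)}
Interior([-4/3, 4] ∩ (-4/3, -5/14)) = (-4/3, -5/14)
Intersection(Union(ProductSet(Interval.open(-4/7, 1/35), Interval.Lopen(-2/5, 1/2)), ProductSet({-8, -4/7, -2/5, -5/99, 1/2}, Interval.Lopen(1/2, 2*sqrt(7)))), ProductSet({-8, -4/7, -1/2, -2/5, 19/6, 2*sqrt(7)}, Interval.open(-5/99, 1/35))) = ProductSet({-1/2, -2/5}, Interval.open(-5/99, 1/35))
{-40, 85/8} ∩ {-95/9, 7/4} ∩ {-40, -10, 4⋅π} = ∅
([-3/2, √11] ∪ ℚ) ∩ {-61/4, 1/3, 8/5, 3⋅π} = {-61/4, 1/3, 8/5}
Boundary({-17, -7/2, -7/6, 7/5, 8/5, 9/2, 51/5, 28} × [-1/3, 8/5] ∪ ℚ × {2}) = (ℝ × {2}) ∪ ({-17, -7/2, -7/6, 7/5, 8/5, 9/2, 51/5, 28} × [-1/3, 8/5])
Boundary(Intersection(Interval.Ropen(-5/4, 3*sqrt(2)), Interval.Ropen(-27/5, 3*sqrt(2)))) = {-5/4, 3*sqrt(2)}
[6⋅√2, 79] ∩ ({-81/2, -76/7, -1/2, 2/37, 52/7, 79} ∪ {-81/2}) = {79}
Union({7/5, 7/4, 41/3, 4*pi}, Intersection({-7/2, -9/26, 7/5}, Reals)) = {-7/2, -9/26, 7/5, 7/4, 41/3, 4*pi}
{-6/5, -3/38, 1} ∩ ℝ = {-6/5, -3/38, 1}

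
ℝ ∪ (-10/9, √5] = (-∞, ∞)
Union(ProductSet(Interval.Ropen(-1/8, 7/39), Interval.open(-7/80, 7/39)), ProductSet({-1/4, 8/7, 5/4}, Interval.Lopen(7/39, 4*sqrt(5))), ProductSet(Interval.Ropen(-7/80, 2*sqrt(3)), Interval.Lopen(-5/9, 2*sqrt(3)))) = Union(ProductSet({-1/4, 8/7, 5/4}, Interval.Lopen(7/39, 4*sqrt(5))), ProductSet(Interval.Ropen(-1/8, 7/39), Interval.open(-7/80, 7/39)), ProductSet(Interval.Ropen(-7/80, 2*sqrt(3)), Interval.Lopen(-5/9, 2*sqrt(3))))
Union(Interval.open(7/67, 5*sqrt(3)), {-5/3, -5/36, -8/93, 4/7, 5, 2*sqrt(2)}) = Union({-5/3, -5/36, -8/93}, Interval.open(7/67, 5*sqrt(3)))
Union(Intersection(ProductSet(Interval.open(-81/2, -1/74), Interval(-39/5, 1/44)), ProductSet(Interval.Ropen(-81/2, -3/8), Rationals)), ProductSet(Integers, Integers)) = Union(ProductSet(Integers, Integers), ProductSet(Interval.open(-81/2, -3/8), Intersection(Interval(-39/5, 1/44), Rationals)))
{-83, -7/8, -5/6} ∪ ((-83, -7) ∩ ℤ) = {-83, -7/8, -5/6} ∪ {-82, -81, …, -8}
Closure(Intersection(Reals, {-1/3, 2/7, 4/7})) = {-1/3, 2/7, 4/7}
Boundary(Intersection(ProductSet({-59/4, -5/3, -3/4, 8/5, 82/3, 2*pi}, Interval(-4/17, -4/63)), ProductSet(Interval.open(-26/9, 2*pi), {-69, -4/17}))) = ProductSet({-5/3, -3/4, 8/5}, {-4/17})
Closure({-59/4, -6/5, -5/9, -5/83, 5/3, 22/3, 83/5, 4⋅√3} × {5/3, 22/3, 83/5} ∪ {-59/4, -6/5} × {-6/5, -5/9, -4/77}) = ({-59/4, -6/5} × {-6/5, -5/9, -4/77}) ∪ ({-59/4, -6/5, -5/9, -5/83, 5/3, 22/3, 83/5, 4⋅√3} × {5/3, 22/3, 83/5})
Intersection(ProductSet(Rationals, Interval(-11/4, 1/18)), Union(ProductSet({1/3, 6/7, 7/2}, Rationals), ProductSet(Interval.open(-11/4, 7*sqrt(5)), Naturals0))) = Union(ProductSet({1/3, 6/7, 7/2}, Intersection(Interval(-11/4, 1/18), Rationals)), ProductSet(Intersection(Interval.open(-11/4, 7*sqrt(5)), Rationals), Range(0, 1, 1)))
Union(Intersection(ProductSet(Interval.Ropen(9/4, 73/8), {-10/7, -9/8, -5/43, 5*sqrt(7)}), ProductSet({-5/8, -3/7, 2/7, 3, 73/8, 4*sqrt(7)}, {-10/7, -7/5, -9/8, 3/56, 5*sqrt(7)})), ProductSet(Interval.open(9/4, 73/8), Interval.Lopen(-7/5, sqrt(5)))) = Union(ProductSet({3}, {-10/7, -9/8, 5*sqrt(7)}), ProductSet(Interval.open(9/4, 73/8), Interval.Lopen(-7/5, sqrt(5))))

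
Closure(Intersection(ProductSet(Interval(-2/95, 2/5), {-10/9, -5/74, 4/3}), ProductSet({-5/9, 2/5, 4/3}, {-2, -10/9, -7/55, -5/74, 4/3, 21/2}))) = ProductSet({2/5}, {-10/9, -5/74, 4/3})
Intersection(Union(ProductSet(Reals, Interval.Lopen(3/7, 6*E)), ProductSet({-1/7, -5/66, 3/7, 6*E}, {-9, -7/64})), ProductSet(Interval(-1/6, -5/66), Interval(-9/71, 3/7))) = ProductSet({-1/7, -5/66}, {-7/64})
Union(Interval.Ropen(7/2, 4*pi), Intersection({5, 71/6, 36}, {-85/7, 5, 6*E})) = Interval.Ropen(7/2, 4*pi)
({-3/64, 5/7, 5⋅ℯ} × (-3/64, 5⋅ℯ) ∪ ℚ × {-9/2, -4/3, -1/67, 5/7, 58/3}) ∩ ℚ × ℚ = (ℚ × {-9/2, -4/3, -1/67, 5/7, 58/3}) ∪ ({-3/64, 5/7} × (ℚ ∩ (-3/64, 5⋅ℯ)))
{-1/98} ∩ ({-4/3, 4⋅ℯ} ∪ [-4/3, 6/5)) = {-1/98}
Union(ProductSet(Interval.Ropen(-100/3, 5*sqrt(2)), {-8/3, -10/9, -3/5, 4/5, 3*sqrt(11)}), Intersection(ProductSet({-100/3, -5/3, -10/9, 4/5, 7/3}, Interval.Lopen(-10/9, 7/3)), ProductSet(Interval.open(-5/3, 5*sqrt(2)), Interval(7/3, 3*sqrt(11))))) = Union(ProductSet({-10/9, 4/5, 7/3}, {7/3}), ProductSet(Interval.Ropen(-100/3, 5*sqrt(2)), {-8/3, -10/9, -3/5, 4/5, 3*sqrt(11)}))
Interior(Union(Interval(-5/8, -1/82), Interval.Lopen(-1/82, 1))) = Interval.open(-5/8, 1)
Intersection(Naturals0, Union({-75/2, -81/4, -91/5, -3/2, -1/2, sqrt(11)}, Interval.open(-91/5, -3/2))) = EmptySet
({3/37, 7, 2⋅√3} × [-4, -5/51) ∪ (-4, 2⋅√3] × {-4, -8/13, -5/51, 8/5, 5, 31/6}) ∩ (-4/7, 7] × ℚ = ({3/37, 7, 2⋅√3} × (ℚ ∩ [-4, -5/51))) ∪ ((-4/7, 2⋅√3] × {-4, -8/13, -5/51, 8/5, 5, 31/6})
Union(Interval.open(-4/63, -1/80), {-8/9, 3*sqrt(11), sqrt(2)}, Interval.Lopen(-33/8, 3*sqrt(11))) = Interval.Lopen(-33/8, 3*sqrt(11))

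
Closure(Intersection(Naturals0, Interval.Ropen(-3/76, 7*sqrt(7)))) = Range(0, 19, 1)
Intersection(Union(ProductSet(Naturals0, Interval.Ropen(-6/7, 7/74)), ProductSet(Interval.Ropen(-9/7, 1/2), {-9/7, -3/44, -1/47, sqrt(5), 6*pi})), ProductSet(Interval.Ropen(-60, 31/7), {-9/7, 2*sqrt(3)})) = ProductSet(Interval.Ropen(-9/7, 1/2), {-9/7})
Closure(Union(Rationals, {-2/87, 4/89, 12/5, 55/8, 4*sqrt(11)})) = Reals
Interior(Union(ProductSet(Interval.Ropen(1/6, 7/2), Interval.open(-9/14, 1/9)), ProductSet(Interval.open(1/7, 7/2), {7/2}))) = ProductSet(Interval.open(1/6, 7/2), Interval.open(-9/14, 1/9))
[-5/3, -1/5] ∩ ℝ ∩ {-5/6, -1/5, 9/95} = {-5/6, -1/5}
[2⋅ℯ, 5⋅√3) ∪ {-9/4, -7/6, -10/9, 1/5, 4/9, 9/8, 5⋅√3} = {-9/4, -7/6, -10/9, 1/5, 4/9, 9/8} ∪ [2⋅ℯ, 5⋅√3]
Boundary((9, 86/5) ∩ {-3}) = ∅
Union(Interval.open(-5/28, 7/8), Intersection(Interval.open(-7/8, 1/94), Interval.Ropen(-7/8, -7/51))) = Interval.open(-7/8, 7/8)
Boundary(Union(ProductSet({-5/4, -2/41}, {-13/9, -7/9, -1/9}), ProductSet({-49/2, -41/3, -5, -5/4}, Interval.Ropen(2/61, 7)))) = Union(ProductSet({-5/4, -2/41}, {-13/9, -7/9, -1/9}), ProductSet({-49/2, -41/3, -5, -5/4}, Interval(2/61, 7)))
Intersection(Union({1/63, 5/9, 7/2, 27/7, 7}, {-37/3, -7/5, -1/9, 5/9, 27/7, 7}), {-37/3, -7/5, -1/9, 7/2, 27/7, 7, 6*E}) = {-37/3, -7/5, -1/9, 7/2, 27/7, 7}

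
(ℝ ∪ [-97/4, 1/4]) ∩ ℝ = (-∞, ∞)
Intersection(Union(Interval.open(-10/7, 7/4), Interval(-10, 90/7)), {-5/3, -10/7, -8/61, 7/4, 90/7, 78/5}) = {-5/3, -10/7, -8/61, 7/4, 90/7}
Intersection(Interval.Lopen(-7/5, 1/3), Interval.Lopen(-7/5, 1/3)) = Interval.Lopen(-7/5, 1/3)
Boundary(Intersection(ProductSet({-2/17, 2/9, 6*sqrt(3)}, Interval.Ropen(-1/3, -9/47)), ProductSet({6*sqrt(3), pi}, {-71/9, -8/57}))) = EmptySet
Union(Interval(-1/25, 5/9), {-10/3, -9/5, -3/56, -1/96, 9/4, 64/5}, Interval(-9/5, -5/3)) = Union({-10/3, -3/56, 9/4, 64/5}, Interval(-9/5, -5/3), Interval(-1/25, 5/9))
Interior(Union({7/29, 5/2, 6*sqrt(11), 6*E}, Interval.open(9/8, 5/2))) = Interval.open(9/8, 5/2)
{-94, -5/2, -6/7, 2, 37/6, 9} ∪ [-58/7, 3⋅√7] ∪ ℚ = ℚ ∪ [-58/7, 3⋅√7]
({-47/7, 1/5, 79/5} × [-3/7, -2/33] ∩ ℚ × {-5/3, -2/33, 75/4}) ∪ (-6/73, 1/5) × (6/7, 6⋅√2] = ({-47/7, 1/5, 79/5} × {-2/33}) ∪ ((-6/73, 1/5) × (6/7, 6⋅√2])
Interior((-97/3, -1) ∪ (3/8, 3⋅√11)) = (-97/3, -1) ∪ (3/8, 3⋅√11)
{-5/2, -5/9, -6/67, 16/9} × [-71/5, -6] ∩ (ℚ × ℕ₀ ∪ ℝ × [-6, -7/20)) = {-5/2, -5/9, -6/67, 16/9} × {-6}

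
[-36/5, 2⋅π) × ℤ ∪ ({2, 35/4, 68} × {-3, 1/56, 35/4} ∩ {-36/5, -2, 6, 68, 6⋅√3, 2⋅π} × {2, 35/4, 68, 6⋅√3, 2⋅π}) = ({68} × {35/4}) ∪ ([-36/5, 2⋅π) × ℤ)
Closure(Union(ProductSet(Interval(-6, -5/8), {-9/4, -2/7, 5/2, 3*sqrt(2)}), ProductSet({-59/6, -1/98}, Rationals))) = Union(ProductSet({-59/6, -1/98}, Reals), ProductSet(Interval(-6, -5/8), {-9/4, -2/7, 5/2, 3*sqrt(2)}))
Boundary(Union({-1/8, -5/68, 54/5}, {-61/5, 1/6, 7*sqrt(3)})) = {-61/5, -1/8, -5/68, 1/6, 54/5, 7*sqrt(3)}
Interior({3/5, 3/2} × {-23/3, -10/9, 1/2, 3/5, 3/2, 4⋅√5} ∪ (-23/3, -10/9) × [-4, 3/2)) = (-23/3, -10/9) × (-4, 3/2)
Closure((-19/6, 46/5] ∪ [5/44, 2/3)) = [-19/6, 46/5]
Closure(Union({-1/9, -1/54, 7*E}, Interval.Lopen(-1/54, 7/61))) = Union({-1/9, 7*E}, Interval(-1/54, 7/61))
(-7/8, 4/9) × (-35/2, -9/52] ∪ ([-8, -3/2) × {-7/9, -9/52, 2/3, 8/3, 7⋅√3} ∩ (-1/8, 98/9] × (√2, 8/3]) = (-7/8, 4/9) × (-35/2, -9/52]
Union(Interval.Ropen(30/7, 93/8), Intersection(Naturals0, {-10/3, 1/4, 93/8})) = Interval.Ropen(30/7, 93/8)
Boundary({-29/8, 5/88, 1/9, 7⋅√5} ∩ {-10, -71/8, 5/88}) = {5/88}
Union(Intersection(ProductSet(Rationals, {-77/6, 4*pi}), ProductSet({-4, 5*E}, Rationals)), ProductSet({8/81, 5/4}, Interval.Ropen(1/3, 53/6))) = Union(ProductSet({-4}, {-77/6}), ProductSet({8/81, 5/4}, Interval.Ropen(1/3, 53/6)))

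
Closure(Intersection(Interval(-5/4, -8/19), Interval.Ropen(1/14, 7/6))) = EmptySet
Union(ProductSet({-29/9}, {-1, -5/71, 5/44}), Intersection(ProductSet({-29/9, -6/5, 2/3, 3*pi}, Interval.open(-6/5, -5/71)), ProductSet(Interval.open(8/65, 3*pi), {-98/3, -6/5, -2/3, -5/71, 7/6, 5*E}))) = Union(ProductSet({-29/9}, {-1, -5/71, 5/44}), ProductSet({2/3}, {-2/3}))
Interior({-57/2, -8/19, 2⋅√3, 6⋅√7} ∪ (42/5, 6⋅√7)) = (42/5, 6⋅√7)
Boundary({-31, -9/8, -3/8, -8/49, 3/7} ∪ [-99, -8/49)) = {-99, -8/49, 3/7}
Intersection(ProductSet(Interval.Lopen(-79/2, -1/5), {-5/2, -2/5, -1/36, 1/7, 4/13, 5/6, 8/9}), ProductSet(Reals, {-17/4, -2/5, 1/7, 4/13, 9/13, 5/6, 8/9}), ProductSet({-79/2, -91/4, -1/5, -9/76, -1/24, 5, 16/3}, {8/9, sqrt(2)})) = ProductSet({-91/4, -1/5}, {8/9})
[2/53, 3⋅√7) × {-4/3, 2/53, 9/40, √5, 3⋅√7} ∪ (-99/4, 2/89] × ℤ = ((-99/4, 2/89] × ℤ) ∪ ([2/53, 3⋅√7) × {-4/3, 2/53, 9/40, √5, 3⋅√7})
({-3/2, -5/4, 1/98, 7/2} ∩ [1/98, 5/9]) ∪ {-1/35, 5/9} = {-1/35, 1/98, 5/9}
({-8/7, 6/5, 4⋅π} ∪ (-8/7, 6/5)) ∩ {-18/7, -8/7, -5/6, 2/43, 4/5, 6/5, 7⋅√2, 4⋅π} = {-8/7, -5/6, 2/43, 4/5, 6/5, 4⋅π}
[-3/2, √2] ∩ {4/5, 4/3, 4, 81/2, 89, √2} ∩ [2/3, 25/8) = {4/5, 4/3, √2}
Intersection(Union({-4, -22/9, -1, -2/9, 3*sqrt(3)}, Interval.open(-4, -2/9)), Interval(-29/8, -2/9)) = Interval(-29/8, -2/9)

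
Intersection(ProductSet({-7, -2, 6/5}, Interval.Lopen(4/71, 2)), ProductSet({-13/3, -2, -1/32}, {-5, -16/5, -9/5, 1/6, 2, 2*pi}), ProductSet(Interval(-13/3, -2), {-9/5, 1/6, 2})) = ProductSet({-2}, {1/6, 2})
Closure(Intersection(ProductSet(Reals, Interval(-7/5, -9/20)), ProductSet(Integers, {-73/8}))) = EmptySet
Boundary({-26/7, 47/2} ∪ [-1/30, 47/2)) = {-26/7, -1/30, 47/2}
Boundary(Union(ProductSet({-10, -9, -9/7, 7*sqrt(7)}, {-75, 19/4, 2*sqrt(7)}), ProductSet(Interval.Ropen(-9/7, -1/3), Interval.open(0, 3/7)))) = Union(ProductSet({-9/7, -1/3}, Interval(0, 3/7)), ProductSet({-10, -9, -9/7, 7*sqrt(7)}, {-75, 19/4, 2*sqrt(7)}), ProductSet(Interval(-9/7, -1/3), {0, 3/7}))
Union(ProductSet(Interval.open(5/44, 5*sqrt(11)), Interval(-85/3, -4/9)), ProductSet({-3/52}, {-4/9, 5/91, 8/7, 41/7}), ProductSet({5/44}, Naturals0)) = Union(ProductSet({-3/52}, {-4/9, 5/91, 8/7, 41/7}), ProductSet({5/44}, Naturals0), ProductSet(Interval.open(5/44, 5*sqrt(11)), Interval(-85/3, -4/9)))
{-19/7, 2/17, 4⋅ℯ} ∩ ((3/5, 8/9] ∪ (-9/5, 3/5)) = {2/17}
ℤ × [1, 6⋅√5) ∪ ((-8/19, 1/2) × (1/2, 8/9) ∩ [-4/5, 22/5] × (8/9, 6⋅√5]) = ℤ × [1, 6⋅√5)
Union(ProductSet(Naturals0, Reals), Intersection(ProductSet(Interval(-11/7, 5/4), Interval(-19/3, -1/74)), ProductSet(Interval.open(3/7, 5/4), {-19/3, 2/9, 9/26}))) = Union(ProductSet(Interval.open(3/7, 5/4), {-19/3}), ProductSet(Naturals0, Reals))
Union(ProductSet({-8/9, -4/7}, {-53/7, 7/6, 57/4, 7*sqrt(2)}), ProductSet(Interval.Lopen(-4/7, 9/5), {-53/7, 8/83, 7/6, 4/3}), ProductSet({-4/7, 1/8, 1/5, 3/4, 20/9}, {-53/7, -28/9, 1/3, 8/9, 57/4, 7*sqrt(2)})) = Union(ProductSet({-8/9, -4/7}, {-53/7, 7/6, 57/4, 7*sqrt(2)}), ProductSet({-4/7, 1/8, 1/5, 3/4, 20/9}, {-53/7, -28/9, 1/3, 8/9, 57/4, 7*sqrt(2)}), ProductSet(Interval.Lopen(-4/7, 9/5), {-53/7, 8/83, 7/6, 4/3}))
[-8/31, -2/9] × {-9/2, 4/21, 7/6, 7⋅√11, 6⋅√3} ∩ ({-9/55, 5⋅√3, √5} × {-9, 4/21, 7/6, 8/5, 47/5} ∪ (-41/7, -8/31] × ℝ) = {-8/31} × {-9/2, 4/21, 7/6, 7⋅√11, 6⋅√3}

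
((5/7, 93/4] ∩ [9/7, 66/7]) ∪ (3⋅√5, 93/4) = [9/7, 93/4)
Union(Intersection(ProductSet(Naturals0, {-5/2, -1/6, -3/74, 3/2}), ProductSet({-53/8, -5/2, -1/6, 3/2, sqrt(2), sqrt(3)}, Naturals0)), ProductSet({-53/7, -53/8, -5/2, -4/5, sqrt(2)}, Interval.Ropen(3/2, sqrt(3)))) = ProductSet({-53/7, -53/8, -5/2, -4/5, sqrt(2)}, Interval.Ropen(3/2, sqrt(3)))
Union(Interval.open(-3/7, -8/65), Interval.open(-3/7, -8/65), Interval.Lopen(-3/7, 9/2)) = Interval.Lopen(-3/7, 9/2)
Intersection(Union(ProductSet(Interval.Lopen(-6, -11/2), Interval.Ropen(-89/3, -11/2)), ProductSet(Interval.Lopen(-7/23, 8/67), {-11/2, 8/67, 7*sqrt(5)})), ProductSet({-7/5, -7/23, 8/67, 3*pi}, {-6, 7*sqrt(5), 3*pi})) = ProductSet({8/67}, {7*sqrt(5)})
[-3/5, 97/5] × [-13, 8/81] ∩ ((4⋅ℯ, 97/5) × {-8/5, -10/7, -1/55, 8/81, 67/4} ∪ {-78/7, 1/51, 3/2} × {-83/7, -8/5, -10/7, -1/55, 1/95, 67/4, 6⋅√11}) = ({1/51, 3/2} × {-83/7, -8/5, -10/7, -1/55, 1/95}) ∪ ((4⋅ℯ, 97/5) × {-8/5, -10/7, -1/55, 8/81})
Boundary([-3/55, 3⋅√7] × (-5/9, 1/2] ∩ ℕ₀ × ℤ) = {0, 1, …, 7} × {0}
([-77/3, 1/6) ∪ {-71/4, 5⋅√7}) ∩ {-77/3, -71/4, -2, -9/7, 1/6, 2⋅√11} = {-77/3, -71/4, -2, -9/7}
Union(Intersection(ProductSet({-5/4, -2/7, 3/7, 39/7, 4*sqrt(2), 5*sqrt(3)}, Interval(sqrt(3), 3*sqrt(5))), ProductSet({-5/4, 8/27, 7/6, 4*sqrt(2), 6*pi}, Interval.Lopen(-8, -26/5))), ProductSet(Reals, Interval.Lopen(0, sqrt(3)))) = ProductSet(Reals, Interval.Lopen(0, sqrt(3)))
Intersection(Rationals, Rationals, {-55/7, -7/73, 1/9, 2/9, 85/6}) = {-55/7, -7/73, 1/9, 2/9, 85/6}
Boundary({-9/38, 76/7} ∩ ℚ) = {-9/38, 76/7}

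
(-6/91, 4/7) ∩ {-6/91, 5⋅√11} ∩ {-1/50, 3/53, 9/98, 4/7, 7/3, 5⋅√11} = ∅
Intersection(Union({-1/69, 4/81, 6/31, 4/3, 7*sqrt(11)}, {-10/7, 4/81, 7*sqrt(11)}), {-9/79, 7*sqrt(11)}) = {7*sqrt(11)}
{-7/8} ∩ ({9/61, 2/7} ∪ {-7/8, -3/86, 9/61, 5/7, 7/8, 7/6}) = {-7/8}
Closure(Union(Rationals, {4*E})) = Reals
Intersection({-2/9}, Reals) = {-2/9}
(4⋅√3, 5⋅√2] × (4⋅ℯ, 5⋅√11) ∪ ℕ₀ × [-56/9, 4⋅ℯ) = (ℕ₀ × [-56/9, 4⋅ℯ)) ∪ ((4⋅√3, 5⋅√2] × (4⋅ℯ, 5⋅√11))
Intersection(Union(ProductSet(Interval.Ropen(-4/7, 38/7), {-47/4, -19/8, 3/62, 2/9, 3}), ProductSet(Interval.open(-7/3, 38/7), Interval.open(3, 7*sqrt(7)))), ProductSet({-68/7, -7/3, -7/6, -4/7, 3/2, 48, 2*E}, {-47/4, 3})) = ProductSet({-4/7, 3/2}, {-47/4, 3})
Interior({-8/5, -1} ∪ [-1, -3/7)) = (-1, -3/7)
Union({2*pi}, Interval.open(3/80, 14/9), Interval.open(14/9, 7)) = Union(Interval.open(3/80, 14/9), Interval.open(14/9, 7))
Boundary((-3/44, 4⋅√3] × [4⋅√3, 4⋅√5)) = ({-3/44, 4⋅√3} × [4⋅√3, 4⋅√5]) ∪ ([-3/44, 4⋅√3] × {4⋅√3, 4⋅√5})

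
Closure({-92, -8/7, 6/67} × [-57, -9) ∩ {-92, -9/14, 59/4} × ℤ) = {-92} × {-57, -56, …, -10}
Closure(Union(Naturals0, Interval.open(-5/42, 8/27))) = Union(Complement(Naturals0, Interval.open(-5/42, 8/27)), Interval(-5/42, 8/27), Naturals0)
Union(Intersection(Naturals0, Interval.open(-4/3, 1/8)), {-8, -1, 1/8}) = Union({-8, -1, 1/8}, Range(0, 1, 1))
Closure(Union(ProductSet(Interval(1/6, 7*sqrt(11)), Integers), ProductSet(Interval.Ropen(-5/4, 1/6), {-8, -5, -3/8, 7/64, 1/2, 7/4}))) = Union(ProductSet(Interval(-5/4, 1/6), {-8, -5, -3/8, 7/64, 1/2, 7/4}), ProductSet(Interval(1/6, 7*sqrt(11)), Integers))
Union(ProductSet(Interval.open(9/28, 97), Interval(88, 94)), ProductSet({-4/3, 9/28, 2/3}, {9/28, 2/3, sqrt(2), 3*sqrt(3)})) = Union(ProductSet({-4/3, 9/28, 2/3}, {9/28, 2/3, sqrt(2), 3*sqrt(3)}), ProductSet(Interval.open(9/28, 97), Interval(88, 94)))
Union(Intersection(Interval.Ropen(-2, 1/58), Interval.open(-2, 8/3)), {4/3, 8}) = Union({4/3, 8}, Interval.open(-2, 1/58))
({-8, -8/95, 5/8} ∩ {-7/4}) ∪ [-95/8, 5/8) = [-95/8, 5/8)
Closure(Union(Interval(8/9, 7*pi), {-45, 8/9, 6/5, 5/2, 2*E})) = Union({-45}, Interval(8/9, 7*pi))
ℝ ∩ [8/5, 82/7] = [8/5, 82/7]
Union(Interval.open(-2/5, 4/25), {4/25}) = Interval.Lopen(-2/5, 4/25)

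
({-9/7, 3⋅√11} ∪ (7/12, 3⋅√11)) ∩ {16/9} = {16/9}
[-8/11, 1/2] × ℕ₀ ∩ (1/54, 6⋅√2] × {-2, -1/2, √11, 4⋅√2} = ∅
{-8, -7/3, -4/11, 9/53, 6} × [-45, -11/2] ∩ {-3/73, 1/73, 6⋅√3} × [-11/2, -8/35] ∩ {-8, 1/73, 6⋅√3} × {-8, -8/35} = ∅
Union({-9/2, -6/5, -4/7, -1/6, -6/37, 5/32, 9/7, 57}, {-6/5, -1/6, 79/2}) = {-9/2, -6/5, -4/7, -1/6, -6/37, 5/32, 9/7, 79/2, 57}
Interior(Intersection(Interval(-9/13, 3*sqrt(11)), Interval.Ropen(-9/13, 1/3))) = Interval.open(-9/13, 1/3)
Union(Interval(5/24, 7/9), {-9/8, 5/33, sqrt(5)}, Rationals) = Union({sqrt(5)}, Interval(5/24, 7/9), Rationals)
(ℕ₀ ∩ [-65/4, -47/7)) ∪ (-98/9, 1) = (-98/9, 1)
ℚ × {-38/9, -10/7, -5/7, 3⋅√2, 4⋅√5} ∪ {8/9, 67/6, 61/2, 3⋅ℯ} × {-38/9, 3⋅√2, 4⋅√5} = (ℚ × {-38/9, -10/7, -5/7, 3⋅√2, 4⋅√5}) ∪ ({8/9, 67/6, 61/2, 3⋅ℯ} × {-38/9, 3⋅√2, 4⋅√5})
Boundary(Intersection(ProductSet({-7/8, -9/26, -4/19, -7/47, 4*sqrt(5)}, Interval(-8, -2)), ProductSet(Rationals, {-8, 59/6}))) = ProductSet({-7/8, -9/26, -4/19, -7/47}, {-8})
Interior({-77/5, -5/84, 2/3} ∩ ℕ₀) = ∅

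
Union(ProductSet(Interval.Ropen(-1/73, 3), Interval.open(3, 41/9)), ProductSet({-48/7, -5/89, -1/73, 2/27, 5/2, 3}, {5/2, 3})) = Union(ProductSet({-48/7, -5/89, -1/73, 2/27, 5/2, 3}, {5/2, 3}), ProductSet(Interval.Ropen(-1/73, 3), Interval.open(3, 41/9)))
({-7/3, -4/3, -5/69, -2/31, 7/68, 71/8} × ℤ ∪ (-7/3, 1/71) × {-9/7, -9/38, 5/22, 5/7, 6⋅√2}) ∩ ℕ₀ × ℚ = {0} × {-9/7, -9/38, 5/22, 5/7}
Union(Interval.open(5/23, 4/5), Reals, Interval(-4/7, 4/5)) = Interval(-oo, oo)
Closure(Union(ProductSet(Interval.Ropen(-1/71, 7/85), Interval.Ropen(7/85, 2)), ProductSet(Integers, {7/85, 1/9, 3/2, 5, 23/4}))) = Union(ProductSet({-1/71, 7/85}, Interval(7/85, 2)), ProductSet(Integers, {7/85, 1/9, 3/2, 5, 23/4}), ProductSet(Interval(-1/71, 7/85), {7/85, 2}), ProductSet(Interval.Ropen(-1/71, 7/85), Interval.Ropen(7/85, 2)))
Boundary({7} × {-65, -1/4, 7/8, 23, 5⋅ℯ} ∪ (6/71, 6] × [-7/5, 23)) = ({6/71, 6} × [-7/5, 23]) ∪ ([6/71, 6] × {-7/5, 23}) ∪ ({7} × {-65, -1/4, 7/8, 23, 5⋅ℯ})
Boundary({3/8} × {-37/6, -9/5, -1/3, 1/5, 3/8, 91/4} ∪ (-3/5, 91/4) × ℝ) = {-3/5, 91/4} × ℝ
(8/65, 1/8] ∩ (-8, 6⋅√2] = (8/65, 1/8]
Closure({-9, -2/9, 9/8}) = {-9, -2/9, 9/8}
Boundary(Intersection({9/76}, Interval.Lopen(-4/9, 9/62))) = {9/76}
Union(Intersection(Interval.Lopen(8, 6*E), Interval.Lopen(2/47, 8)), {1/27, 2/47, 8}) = {1/27, 2/47, 8}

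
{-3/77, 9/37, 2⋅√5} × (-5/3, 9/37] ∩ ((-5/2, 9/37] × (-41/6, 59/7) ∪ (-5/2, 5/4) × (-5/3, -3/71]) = {-3/77, 9/37} × (-5/3, 9/37]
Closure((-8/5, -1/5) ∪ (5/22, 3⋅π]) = [-8/5, -1/5] ∪ [5/22, 3⋅π]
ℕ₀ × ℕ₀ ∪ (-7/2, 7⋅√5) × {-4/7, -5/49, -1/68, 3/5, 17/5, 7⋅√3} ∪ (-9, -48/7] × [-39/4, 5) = (ℕ₀ × ℕ₀) ∪ ((-9, -48/7] × [-39/4, 5)) ∪ ((-7/2, 7⋅√5) × {-4/7, -5/49, -1/68, 3/5, 17/5, 7⋅√3})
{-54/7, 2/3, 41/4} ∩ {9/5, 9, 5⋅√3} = ∅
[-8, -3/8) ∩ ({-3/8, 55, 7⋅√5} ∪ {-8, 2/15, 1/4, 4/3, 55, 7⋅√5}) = {-8}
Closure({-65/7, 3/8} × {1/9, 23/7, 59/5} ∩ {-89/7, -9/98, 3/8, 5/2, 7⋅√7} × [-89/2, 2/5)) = {3/8} × {1/9}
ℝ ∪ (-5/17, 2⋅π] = (-∞, ∞)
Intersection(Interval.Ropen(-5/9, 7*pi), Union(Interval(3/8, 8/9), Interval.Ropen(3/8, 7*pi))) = Interval.Ropen(3/8, 7*pi)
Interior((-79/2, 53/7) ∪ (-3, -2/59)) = (-79/2, 53/7)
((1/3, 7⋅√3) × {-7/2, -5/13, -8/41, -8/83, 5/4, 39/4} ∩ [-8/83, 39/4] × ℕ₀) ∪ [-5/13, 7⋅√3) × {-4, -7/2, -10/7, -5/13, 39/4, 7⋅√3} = [-5/13, 7⋅√3) × {-4, -7/2, -10/7, -5/13, 39/4, 7⋅√3}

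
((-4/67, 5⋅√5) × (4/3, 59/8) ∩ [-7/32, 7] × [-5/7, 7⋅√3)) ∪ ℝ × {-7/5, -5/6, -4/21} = (ℝ × {-7/5, -5/6, -4/21}) ∪ ((-4/67, 7] × (4/3, 59/8))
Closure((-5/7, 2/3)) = [-5/7, 2/3]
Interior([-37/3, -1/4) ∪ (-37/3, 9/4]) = (-37/3, 9/4)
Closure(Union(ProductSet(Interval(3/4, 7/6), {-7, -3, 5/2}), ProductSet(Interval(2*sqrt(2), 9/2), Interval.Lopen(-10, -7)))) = Union(ProductSet(Interval(3/4, 7/6), {-7, -3, 5/2}), ProductSet(Interval(2*sqrt(2), 9/2), Interval(-10, -7)))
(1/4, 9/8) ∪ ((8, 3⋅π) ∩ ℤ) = (1/4, 9/8) ∪ {9}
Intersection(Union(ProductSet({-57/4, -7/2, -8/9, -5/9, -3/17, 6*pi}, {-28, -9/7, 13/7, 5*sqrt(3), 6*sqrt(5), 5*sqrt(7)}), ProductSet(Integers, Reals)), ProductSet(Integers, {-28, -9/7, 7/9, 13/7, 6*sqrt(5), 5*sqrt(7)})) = ProductSet(Integers, {-28, -9/7, 7/9, 13/7, 6*sqrt(5), 5*sqrt(7)})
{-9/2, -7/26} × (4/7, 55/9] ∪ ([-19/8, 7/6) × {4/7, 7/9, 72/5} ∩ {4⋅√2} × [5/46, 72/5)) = {-9/2, -7/26} × (4/7, 55/9]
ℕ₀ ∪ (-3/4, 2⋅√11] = (-3/4, 2⋅√11] ∪ ℕ₀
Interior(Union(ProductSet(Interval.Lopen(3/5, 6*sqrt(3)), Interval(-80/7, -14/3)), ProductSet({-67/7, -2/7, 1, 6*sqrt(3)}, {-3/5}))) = ProductSet(Interval.open(3/5, 6*sqrt(3)), Interval.open(-80/7, -14/3))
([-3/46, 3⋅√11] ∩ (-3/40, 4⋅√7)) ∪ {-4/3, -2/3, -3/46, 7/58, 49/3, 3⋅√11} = {-4/3, -2/3, 49/3} ∪ [-3/46, 3⋅√11]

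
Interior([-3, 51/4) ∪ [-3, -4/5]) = (-3, 51/4)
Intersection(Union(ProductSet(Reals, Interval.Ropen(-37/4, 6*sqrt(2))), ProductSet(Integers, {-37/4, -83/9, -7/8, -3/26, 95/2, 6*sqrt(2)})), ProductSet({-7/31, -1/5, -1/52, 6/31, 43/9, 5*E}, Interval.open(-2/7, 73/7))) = ProductSet({-7/31, -1/5, -1/52, 6/31, 43/9, 5*E}, Interval.open(-2/7, 6*sqrt(2)))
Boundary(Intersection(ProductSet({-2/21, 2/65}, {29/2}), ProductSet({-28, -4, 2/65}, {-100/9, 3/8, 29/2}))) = ProductSet({2/65}, {29/2})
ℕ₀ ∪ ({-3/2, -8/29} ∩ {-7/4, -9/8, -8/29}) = {-8/29} ∪ ℕ₀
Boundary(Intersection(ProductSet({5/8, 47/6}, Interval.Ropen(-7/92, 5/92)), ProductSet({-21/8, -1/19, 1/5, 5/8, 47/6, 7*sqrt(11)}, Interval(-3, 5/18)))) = ProductSet({5/8, 47/6}, Interval(-7/92, 5/92))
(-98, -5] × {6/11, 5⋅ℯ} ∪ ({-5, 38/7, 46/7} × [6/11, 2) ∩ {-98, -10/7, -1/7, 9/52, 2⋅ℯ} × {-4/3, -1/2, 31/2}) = (-98, -5] × {6/11, 5⋅ℯ}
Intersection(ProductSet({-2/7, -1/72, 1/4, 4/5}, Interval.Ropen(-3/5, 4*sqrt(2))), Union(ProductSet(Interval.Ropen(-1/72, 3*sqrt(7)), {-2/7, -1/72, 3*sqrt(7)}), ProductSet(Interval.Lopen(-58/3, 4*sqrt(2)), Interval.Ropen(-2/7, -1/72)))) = Union(ProductSet({-1/72, 1/4, 4/5}, {-2/7, -1/72}), ProductSet({-2/7, -1/72, 1/4, 4/5}, Interval.Ropen(-2/7, -1/72)))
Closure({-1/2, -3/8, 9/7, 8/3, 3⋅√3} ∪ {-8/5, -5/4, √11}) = {-8/5, -5/4, -1/2, -3/8, 9/7, 8/3, √11, 3⋅√3}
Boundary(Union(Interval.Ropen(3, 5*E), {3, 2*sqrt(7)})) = {3, 5*E}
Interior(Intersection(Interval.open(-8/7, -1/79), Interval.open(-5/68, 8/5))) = Interval.open(-5/68, -1/79)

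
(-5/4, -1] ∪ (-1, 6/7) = (-5/4, 6/7)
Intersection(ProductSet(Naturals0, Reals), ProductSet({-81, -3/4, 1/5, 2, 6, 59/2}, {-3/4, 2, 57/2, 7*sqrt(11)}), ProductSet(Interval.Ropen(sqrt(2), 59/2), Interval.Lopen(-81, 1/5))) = ProductSet({2, 6}, {-3/4})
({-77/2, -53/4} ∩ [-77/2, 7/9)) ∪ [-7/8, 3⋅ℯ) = {-77/2, -53/4} ∪ [-7/8, 3⋅ℯ)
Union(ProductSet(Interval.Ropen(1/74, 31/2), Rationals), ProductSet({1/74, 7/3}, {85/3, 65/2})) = ProductSet(Interval.Ropen(1/74, 31/2), Rationals)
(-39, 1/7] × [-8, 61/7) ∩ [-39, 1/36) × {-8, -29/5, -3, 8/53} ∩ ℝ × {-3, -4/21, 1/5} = (-39, 1/36) × {-3}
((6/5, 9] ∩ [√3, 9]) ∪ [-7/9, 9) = [-7/9, 9]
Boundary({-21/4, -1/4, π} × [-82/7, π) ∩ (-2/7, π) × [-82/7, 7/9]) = {-1/4} × [-82/7, 7/9]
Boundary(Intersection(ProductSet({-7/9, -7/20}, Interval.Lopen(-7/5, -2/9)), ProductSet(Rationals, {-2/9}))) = ProductSet({-7/9, -7/20}, {-2/9})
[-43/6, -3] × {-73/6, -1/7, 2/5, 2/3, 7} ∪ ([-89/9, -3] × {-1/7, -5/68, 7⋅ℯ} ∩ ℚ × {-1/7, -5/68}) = ((ℚ ∩ [-89/9, -3]) × {-1/7, -5/68}) ∪ ([-43/6, -3] × {-73/6, -1/7, 2/5, 2/3, 7})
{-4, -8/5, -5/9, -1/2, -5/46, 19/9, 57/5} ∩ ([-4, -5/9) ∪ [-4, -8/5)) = {-4, -8/5}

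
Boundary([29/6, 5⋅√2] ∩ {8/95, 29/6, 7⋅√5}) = {29/6}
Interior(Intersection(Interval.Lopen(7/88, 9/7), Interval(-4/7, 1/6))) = Interval.open(7/88, 1/6)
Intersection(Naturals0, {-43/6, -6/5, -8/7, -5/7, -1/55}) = EmptySet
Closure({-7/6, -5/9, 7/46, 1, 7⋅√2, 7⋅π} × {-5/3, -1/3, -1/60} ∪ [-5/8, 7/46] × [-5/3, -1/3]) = ([-5/8, 7/46] × [-5/3, -1/3]) ∪ ({-7/6, -5/9, 7/46, 1, 7⋅√2, 7⋅π} × {-5/3, -1/3, -1/60})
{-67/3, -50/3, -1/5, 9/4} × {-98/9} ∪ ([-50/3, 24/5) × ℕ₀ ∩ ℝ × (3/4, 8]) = ({-67/3, -50/3, -1/5, 9/4} × {-98/9}) ∪ ([-50/3, 24/5) × {1, 2, …, 8})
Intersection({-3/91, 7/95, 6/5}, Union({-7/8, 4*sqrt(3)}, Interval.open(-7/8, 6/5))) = {-3/91, 7/95}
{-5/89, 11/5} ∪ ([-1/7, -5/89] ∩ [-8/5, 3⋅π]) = [-1/7, -5/89] ∪ {11/5}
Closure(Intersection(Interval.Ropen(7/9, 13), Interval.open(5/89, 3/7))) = EmptySet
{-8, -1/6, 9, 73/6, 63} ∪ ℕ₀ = {-8, -1/6, 73/6} ∪ ℕ₀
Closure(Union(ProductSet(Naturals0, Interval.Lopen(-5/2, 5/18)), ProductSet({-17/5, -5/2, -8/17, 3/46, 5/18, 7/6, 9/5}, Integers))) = Union(ProductSet({-17/5, -5/2, -8/17, 3/46, 5/18, 7/6, 9/5}, Integers), ProductSet(Naturals0, Interval(-5/2, 5/18)))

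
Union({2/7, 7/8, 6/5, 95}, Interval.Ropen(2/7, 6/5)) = Union({95}, Interval(2/7, 6/5))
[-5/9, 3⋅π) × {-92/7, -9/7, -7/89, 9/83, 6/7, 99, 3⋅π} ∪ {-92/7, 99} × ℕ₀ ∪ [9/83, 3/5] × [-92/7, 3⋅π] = ({-92/7, 99} × ℕ₀) ∪ ([9/83, 3/5] × [-92/7, 3⋅π]) ∪ ([-5/9, 3⋅π) × {-92/7, -9/7, -7/89, 9/83, 6/7, 99, 3⋅π})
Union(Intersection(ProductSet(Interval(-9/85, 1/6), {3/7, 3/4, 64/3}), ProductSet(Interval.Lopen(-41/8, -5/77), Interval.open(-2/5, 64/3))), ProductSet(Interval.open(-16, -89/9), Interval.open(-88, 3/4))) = Union(ProductSet(Interval.open(-16, -89/9), Interval.open(-88, 3/4)), ProductSet(Interval(-9/85, -5/77), {3/7, 3/4}))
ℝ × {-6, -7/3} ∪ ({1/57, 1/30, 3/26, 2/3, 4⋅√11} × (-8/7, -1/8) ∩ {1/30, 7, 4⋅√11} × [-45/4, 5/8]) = (ℝ × {-6, -7/3}) ∪ ({1/30, 4⋅√11} × (-8/7, -1/8))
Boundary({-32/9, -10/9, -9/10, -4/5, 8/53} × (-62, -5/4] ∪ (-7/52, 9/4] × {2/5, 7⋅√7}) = ({-32/9, -10/9, -9/10, -4/5, 8/53} × [-62, -5/4]) ∪ ([-7/52, 9/4] × {2/5, 7⋅√7})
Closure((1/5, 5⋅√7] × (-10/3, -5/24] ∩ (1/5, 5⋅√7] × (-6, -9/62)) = ({1/5, 5⋅√7} × [-10/3, -5/24]) ∪ ([1/5, 5⋅√7] × {-10/3, -5/24}) ∪ ((1/5, 5⋅√7] × (-10/3, -5/24])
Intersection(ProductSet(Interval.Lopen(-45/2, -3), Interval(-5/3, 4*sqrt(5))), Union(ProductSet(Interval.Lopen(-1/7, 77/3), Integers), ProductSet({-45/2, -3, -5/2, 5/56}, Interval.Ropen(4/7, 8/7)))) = ProductSet({-3}, Interval.Ropen(4/7, 8/7))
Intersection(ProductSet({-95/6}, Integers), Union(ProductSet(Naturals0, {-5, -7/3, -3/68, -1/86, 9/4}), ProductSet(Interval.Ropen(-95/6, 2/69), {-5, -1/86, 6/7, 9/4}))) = ProductSet({-95/6}, {-5})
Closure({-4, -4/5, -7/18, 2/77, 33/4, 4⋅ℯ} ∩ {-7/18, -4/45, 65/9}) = {-7/18}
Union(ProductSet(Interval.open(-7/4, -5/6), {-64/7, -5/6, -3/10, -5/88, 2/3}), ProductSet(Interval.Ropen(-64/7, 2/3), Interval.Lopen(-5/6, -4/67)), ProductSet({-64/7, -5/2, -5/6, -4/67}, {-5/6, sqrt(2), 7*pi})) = Union(ProductSet({-64/7, -5/2, -5/6, -4/67}, {-5/6, sqrt(2), 7*pi}), ProductSet(Interval.Ropen(-64/7, 2/3), Interval.Lopen(-5/6, -4/67)), ProductSet(Interval.open(-7/4, -5/6), {-64/7, -5/6, -3/10, -5/88, 2/3}))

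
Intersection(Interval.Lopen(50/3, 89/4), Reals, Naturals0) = Range(17, 23, 1)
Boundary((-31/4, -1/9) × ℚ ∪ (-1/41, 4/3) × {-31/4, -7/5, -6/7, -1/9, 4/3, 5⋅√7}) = ([-31/4, -1/9] × ℝ) ∪ ([-1/41, 4/3] × {-31/4, -7/5, -6/7, -1/9, 4/3, 5⋅√7})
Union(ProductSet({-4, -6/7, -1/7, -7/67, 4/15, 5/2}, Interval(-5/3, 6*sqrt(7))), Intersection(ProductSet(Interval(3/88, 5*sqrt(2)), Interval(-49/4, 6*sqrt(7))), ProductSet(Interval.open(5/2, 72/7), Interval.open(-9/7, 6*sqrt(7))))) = Union(ProductSet({-4, -6/7, -1/7, -7/67, 4/15, 5/2}, Interval(-5/3, 6*sqrt(7))), ProductSet(Interval.Lopen(5/2, 5*sqrt(2)), Interval.open(-9/7, 6*sqrt(7))))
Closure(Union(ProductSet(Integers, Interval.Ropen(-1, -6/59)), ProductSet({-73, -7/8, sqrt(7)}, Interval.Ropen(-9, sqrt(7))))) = Union(ProductSet({-73, -7/8, sqrt(7)}, Interval(-9, sqrt(7))), ProductSet(Integers, Interval(-1, -6/59)))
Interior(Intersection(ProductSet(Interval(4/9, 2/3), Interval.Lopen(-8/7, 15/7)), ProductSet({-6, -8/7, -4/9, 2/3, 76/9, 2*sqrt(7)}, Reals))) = EmptySet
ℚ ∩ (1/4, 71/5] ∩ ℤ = {1, 2, …, 14}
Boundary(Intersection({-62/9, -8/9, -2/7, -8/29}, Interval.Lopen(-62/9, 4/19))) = {-8/9, -2/7, -8/29}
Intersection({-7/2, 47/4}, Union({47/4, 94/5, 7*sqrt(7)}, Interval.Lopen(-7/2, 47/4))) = {47/4}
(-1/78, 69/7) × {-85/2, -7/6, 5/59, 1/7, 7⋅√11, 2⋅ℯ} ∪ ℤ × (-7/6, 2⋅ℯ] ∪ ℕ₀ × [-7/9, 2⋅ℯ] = (ℤ × (-7/6, 2⋅ℯ]) ∪ ((-1/78, 69/7) × {-85/2, -7/6, 5/59, 1/7, 7⋅√11, 2⋅ℯ})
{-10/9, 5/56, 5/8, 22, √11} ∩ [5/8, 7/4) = {5/8}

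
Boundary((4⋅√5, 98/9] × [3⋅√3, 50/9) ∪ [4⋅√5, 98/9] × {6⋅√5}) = ({98/9, 4⋅√5} × [3⋅√3, 50/9]) ∪ ([4⋅√5, 98/9] × {50/9, 3⋅√3, 6⋅√5})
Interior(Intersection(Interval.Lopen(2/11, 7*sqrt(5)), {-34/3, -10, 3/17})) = EmptySet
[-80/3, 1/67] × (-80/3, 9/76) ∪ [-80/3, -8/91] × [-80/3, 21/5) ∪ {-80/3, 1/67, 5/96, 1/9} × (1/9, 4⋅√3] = ([-80/3, -8/91] × [-80/3, 21/5)) ∪ ([-80/3, 1/67] × (-80/3, 9/76)) ∪ ({-80/3, 1/67, 5/96, 1/9} × (1/9, 4⋅√3])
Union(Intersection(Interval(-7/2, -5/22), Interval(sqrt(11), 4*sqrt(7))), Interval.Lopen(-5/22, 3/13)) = Interval.Lopen(-5/22, 3/13)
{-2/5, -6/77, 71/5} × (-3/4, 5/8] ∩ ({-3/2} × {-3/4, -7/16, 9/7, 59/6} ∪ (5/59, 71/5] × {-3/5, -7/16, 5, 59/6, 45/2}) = {71/5} × {-3/5, -7/16}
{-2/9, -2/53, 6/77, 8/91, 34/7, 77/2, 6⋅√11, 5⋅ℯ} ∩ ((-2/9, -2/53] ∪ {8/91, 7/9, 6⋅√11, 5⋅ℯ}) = {-2/53, 8/91, 6⋅√11, 5⋅ℯ}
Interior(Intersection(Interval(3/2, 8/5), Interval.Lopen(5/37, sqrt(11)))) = Interval.open(3/2, 8/5)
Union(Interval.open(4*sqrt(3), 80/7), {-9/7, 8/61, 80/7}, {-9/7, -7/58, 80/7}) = Union({-9/7, -7/58, 8/61}, Interval.Lopen(4*sqrt(3), 80/7))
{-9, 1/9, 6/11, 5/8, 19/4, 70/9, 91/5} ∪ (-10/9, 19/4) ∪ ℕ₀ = {-9, 70/9, 91/5} ∪ (-10/9, 19/4] ∪ ℕ₀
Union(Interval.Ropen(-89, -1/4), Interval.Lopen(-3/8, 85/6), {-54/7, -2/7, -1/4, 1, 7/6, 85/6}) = Interval(-89, 85/6)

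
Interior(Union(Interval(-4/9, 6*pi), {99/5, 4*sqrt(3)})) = Interval.open(-4/9, 6*pi)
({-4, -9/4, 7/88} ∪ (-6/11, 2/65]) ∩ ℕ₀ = {0}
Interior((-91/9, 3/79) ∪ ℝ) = (-∞, ∞)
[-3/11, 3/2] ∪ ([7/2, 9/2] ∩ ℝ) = [-3/11, 3/2] ∪ [7/2, 9/2]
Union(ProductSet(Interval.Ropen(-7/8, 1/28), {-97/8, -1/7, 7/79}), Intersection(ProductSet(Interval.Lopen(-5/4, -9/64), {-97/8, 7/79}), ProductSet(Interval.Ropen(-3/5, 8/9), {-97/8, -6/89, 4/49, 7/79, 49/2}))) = ProductSet(Interval.Ropen(-7/8, 1/28), {-97/8, -1/7, 7/79})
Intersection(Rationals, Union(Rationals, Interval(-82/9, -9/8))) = Union(Intersection(Interval(-82/9, -9/8), Rationals), Rationals)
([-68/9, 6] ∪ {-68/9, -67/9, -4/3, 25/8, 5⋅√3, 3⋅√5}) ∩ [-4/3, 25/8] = [-4/3, 25/8]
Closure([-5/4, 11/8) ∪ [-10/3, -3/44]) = [-10/3, 11/8]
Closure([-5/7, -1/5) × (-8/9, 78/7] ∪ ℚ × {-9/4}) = ({-5/7, -1/5} × [-8/9, 78/7]) ∪ ([-5/7, -1/5] × {-8/9, 78/7}) ∪ ((ℚ ∪ (-∞, ∞)) × {-9/4}) ∪ ([-5/7, -1/5) × (-8/9, 78/7])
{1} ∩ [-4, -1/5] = ∅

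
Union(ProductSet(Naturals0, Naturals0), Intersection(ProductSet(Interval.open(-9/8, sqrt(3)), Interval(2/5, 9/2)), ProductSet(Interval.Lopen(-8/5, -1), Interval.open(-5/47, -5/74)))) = ProductSet(Naturals0, Naturals0)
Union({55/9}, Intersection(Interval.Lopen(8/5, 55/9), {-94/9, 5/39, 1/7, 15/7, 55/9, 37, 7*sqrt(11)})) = {15/7, 55/9}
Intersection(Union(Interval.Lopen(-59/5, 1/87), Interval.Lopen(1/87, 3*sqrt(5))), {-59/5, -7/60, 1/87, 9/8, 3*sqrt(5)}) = {-7/60, 1/87, 9/8, 3*sqrt(5)}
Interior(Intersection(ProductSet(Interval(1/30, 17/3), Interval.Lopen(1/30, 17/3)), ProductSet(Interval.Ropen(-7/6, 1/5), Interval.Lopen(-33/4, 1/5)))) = ProductSet(Interval.open(1/30, 1/5), Interval.open(1/30, 1/5))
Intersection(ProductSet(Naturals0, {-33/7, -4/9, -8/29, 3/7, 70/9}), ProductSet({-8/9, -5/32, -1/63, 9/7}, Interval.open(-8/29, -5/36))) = EmptySet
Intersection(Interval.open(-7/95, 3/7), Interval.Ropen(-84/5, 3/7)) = Interval.open(-7/95, 3/7)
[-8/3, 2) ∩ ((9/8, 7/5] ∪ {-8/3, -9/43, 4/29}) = {-8/3, -9/43, 4/29} ∪ (9/8, 7/5]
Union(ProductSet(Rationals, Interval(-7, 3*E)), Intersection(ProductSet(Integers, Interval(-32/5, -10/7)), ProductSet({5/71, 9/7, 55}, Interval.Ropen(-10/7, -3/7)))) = ProductSet(Rationals, Interval(-7, 3*E))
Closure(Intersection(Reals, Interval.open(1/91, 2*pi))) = Interval(1/91, 2*pi)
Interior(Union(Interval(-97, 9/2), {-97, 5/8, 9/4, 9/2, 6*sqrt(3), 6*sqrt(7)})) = Interval.open(-97, 9/2)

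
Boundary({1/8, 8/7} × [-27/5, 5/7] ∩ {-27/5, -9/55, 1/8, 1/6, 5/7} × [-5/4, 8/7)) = {1/8} × [-5/4, 5/7]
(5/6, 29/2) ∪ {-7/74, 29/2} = {-7/74} ∪ (5/6, 29/2]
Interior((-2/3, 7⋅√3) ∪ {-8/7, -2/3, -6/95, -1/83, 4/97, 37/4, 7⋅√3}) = (-2/3, 7⋅√3)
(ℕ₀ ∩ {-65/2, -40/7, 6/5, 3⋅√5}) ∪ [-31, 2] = [-31, 2]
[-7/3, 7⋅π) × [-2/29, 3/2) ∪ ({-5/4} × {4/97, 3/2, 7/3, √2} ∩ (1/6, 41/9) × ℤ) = [-7/3, 7⋅π) × [-2/29, 3/2)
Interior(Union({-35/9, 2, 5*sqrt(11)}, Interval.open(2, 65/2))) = Interval.open(2, 65/2)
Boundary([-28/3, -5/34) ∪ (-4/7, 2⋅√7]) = {-28/3, 2⋅√7}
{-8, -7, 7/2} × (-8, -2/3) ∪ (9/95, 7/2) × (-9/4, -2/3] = ({-8, -7, 7/2} × (-8, -2/3)) ∪ ((9/95, 7/2) × (-9/4, -2/3])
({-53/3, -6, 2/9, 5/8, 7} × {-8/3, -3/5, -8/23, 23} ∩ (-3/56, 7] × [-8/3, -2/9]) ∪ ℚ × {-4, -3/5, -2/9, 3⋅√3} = ({2/9, 5/8, 7} × {-8/3, -3/5, -8/23}) ∪ (ℚ × {-4, -3/5, -2/9, 3⋅√3})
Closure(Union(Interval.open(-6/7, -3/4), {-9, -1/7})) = Union({-9, -1/7}, Interval(-6/7, -3/4))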